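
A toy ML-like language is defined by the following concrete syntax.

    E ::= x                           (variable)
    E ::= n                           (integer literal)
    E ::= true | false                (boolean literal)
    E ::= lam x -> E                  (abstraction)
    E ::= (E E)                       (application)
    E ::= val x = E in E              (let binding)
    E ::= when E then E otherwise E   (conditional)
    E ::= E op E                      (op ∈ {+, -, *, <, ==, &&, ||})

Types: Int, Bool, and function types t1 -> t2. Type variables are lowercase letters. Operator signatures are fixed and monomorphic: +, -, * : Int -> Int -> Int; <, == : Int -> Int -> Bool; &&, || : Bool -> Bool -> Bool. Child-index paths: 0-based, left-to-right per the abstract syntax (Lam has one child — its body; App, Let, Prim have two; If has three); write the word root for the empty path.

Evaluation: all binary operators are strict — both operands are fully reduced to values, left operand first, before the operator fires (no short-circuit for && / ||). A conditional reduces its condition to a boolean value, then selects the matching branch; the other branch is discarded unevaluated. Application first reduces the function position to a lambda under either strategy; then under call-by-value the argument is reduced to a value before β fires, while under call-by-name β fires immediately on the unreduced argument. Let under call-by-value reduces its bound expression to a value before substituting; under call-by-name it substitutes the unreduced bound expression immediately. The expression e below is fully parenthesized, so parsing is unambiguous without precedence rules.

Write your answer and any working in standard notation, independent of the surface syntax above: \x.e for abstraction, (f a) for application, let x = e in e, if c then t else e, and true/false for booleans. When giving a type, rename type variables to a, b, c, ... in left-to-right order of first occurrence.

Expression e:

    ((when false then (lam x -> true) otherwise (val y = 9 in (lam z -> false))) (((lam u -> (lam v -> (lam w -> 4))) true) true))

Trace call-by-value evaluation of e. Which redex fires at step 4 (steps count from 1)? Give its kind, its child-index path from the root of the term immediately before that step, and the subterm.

Answer: beta at 1 : ((\v.(\w.4)) true)

Derivation:
step 0: ((if false then (\x.true) else (let y = 9 in (\z.false))) (((\u.(\v.(\w.4))) true) true))
step 1: [if@0] ((let y = 9 in (\z.false)) (((\u.(\v.(\w.4))) true) true))
step 2: [let@0] ((\z.false) (((\u.(\v.(\w.4))) true) true))
step 3: [beta@1.0] ((\z.false) ((\v.(\w.4)) true))
step 4: [beta@1] ((\z.false) (\w.4))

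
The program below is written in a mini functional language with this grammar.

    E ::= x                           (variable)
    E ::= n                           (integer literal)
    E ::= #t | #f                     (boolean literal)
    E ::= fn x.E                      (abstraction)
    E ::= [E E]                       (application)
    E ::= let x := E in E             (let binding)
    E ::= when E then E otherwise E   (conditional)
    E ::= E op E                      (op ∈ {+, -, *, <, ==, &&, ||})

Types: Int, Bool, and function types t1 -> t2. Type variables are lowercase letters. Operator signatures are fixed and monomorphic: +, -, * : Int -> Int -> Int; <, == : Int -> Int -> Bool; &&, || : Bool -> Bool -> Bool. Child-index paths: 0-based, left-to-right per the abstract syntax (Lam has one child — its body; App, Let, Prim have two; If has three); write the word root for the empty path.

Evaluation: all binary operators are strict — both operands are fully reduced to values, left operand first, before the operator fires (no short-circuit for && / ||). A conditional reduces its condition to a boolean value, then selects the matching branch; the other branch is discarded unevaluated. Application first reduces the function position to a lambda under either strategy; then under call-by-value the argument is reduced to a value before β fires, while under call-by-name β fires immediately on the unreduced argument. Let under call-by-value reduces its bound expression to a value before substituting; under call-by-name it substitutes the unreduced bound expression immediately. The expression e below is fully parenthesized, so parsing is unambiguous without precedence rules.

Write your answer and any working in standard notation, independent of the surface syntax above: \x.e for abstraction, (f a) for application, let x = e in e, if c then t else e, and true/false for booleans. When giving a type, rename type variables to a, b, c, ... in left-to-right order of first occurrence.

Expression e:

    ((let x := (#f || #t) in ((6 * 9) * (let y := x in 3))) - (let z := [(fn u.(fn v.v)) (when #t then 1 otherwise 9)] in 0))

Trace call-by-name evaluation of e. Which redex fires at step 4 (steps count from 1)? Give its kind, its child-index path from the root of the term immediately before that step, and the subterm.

Answer: delta at 0 : (54 * 3)

Trace:
step 0: ((let x = (false || true) in ((6 * 9) * (let y = x in 3))) - (let z = ((\u.(\v.v)) (if true then 1 else 9)) in 0))
step 1: [let@0] (((6 * 9) * (let y = (false || true) in 3)) - (let z = ((\u.(\v.v)) (if true then 1 else 9)) in 0))
step 2: [delta@0.0] ((54 * (let y = (false || true) in 3)) - (let z = ((\u.(\v.v)) (if true then 1 else 9)) in 0))
step 3: [let@0.1] ((54 * 3) - (let z = ((\u.(\v.v)) (if true then 1 else 9)) in 0))
step 4: [delta@0] (162 - (let z = ((\u.(\v.v)) (if true then 1 else 9)) in 0))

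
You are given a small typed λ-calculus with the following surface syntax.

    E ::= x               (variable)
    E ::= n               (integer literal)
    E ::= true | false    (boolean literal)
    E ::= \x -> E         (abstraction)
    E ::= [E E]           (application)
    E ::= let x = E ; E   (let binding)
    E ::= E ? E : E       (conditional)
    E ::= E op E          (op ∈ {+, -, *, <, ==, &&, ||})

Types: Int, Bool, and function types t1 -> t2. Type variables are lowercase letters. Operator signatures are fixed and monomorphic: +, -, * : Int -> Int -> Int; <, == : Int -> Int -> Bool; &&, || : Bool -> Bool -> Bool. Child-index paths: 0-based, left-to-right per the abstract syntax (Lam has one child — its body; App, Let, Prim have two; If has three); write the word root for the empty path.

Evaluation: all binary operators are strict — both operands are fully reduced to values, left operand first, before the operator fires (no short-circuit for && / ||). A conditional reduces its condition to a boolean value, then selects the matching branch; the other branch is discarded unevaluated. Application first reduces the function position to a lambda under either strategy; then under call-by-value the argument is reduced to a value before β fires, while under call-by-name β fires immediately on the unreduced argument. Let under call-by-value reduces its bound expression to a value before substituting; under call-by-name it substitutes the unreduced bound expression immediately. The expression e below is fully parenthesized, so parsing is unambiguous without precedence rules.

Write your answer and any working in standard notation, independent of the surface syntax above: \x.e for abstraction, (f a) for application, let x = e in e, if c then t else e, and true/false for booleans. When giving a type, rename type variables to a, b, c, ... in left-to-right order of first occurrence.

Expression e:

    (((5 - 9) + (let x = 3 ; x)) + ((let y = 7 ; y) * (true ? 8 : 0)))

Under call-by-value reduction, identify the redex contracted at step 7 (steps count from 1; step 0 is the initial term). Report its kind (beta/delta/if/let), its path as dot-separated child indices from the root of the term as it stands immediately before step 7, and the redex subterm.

Derivation:
step 0: (((5 - 9) + (let x = 3 in x)) + ((let y = 7 in y) * (if true then 8 else 0)))
step 1: [delta@0.0] ((-4 + (let x = 3 in x)) + ((let y = 7 in y) * (if true then 8 else 0)))
step 2: [let@0.1] ((-4 + 3) + ((let y = 7 in y) * (if true then 8 else 0)))
step 3: [delta@0] (-1 + ((let y = 7 in y) * (if true then 8 else 0)))
step 4: [let@1.0] (-1 + (7 * (if true then 8 else 0)))
step 5: [if@1.1] (-1 + (7 * 8))
step 6: [delta@1] (-1 + 56)
step 7: [delta@root] 55

Answer: delta at root : (-1 + 56)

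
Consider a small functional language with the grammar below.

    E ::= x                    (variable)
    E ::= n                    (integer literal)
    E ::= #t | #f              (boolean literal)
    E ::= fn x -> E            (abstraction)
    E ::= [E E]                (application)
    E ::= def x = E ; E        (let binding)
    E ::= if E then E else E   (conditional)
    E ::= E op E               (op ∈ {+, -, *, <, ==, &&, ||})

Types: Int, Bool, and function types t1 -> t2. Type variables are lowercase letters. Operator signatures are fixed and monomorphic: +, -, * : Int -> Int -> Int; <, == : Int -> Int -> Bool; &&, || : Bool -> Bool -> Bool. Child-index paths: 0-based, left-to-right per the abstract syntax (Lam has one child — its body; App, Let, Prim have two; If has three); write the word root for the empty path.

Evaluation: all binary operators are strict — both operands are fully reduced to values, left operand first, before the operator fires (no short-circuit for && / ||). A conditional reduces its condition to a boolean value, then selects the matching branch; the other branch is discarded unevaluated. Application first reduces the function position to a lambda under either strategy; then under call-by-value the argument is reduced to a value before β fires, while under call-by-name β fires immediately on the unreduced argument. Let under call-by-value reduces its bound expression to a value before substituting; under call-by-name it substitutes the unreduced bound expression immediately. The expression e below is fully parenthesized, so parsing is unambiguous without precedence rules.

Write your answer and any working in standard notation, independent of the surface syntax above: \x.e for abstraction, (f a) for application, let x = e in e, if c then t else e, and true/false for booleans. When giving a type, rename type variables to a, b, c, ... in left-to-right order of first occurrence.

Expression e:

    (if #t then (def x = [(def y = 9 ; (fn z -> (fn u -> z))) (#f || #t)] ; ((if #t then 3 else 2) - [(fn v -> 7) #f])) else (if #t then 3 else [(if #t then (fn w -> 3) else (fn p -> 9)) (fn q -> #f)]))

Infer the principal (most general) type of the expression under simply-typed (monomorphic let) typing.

Answer: Int

Trace:
  unify Bool ~ Bool
let y : Int
z : a
\u._ : b -> a
\z._ : a -> b -> a
  unify Bool ~ Bool
  unify Bool ~ Bool
  unify a -> b -> a ~ Bool -> c
  unify a ~ Bool
  unify b -> Bool ~ c
_ _ : b -> Bool
let x : b -> Bool
  unify Bool ~ Bool
  unify Int ~ Int
  unify Int ~ Int
\v._ : d -> Int
  unify d -> Int ~ Bool -> e
  unify d ~ Bool
  unify Int ~ e
_ _ : Int
  unify Int ~ Int
  unify Bool ~ Bool
  unify Bool ~ Bool
\w._ : f -> Int
\p._ : g -> Int
  unify f -> Int ~ g -> Int
  unify f ~ g
  unify Int ~ Int
\q._ : h -> Bool
  unify g -> Int ~ (h -> Bool) -> i
  unify g ~ h -> Bool
  unify Int ~ i
_ _ : Int
  unify Int ~ Int
  unify Int ~ Int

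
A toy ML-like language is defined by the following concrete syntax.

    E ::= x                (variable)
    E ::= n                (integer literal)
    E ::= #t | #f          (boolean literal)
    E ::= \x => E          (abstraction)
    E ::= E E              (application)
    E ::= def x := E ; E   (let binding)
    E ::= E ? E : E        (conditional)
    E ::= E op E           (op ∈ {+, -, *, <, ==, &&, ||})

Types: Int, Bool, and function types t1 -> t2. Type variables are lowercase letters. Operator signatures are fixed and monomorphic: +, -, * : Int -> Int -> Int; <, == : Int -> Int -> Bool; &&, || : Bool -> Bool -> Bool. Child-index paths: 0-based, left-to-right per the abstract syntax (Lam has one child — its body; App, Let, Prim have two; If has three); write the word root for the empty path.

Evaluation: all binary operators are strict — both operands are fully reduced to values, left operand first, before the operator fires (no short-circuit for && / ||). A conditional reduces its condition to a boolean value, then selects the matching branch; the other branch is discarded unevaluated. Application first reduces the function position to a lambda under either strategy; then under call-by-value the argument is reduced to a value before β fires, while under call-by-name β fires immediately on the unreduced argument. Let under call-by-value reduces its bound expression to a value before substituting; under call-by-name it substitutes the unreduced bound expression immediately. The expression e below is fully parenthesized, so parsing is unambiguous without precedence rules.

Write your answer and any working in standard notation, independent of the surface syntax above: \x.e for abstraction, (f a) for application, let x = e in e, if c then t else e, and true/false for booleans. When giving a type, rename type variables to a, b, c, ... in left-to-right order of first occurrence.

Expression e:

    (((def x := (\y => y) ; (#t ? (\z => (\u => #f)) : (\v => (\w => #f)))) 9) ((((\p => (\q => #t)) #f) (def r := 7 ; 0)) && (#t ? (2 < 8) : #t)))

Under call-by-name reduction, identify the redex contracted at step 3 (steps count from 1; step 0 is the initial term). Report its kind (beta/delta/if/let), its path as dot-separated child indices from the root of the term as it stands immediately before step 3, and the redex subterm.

Answer: beta at 0 : ((\z.(\u.false)) 9)

Trace:
step 0: (((let x = (\y.y) in (if true then (\z.(\u.false)) else (\v.(\w.false)))) 9) ((((\p.(\q.true)) false) (let r = 7 in 0)) && (if true then (2 < 8) else true)))
step 1: [let@0.0] (((if true then (\z.(\u.false)) else (\v.(\w.false))) 9) ((((\p.(\q.true)) false) (let r = 7 in 0)) && (if true then (2 < 8) else true)))
step 2: [if@0.0] (((\z.(\u.false)) 9) ((((\p.(\q.true)) false) (let r = 7 in 0)) && (if true then (2 < 8) else true)))
step 3: [beta@0] ((\u.false) ((((\p.(\q.true)) false) (let r = 7 in 0)) && (if true then (2 < 8) else true)))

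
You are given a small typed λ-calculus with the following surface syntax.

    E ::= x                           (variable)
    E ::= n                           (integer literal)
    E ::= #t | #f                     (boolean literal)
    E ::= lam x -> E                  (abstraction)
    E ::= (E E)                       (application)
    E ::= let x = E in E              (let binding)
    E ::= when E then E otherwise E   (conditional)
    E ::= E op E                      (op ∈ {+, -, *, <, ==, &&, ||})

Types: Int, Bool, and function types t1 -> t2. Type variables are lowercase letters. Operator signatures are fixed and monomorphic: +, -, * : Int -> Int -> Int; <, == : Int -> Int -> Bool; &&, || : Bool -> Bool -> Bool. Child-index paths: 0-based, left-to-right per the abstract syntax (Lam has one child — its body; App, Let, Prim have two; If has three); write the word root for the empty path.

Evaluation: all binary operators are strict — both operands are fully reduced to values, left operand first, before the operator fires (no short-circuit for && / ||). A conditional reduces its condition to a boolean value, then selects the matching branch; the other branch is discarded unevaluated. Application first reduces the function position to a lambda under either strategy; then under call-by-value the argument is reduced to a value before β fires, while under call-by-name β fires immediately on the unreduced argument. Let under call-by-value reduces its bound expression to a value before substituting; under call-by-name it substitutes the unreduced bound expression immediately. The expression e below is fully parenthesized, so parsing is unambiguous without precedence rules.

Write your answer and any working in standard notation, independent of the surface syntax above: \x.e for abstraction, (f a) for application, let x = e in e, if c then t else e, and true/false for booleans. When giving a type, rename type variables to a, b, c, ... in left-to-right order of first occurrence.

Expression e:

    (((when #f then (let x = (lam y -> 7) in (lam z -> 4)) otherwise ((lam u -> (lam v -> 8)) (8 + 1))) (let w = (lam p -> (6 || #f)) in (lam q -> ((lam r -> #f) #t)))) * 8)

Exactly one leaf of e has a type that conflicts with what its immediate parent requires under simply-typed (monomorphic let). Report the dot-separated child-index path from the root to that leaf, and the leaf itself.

Working:
  unify Bool ~ Bool
\y._ : a -> Int
let x : a -> Int
\z._ : b -> Int
\v._ : d -> Int
\u._ : c -> d -> Int
  unify Int ~ Int
  unify Int ~ Int
  unify c -> d -> Int ~ Int -> e
  unify c ~ Int
  unify d -> Int ~ e
_ _ : d -> Int
  unify b -> Int ~ d -> Int
  unify b ~ d
  unify Int ~ Int
  unify Int ~ Bool
  FAIL: mismatch Int ~ Bool

Answer: 0.1.0.0.0 : 6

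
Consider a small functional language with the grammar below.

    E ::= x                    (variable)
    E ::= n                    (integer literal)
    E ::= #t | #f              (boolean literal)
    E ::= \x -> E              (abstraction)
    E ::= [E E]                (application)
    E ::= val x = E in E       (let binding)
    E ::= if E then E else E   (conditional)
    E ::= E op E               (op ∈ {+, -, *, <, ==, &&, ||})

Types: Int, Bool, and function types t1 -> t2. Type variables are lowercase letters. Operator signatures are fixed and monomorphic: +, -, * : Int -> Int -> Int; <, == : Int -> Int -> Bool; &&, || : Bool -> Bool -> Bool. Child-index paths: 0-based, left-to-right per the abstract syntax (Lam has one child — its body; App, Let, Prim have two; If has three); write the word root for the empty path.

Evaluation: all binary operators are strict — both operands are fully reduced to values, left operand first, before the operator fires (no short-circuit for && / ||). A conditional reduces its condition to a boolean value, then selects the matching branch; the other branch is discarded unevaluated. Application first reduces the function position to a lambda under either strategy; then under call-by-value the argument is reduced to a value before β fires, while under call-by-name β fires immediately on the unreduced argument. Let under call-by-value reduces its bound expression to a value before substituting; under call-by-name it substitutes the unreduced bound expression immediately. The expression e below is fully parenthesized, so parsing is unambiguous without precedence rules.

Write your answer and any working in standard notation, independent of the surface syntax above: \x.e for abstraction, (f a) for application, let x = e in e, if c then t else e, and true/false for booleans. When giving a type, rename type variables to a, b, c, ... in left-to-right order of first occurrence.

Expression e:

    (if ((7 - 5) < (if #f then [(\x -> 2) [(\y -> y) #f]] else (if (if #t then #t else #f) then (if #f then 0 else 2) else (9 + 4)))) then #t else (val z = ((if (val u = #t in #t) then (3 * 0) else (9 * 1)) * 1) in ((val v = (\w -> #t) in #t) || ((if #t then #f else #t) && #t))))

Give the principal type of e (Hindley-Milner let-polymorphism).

Answer: Bool

Working:
  unify Int ~ Int
  unify Int ~ Int
  unify Int ~ Int
  unify Bool ~ Bool
\x._ : a -> Int
y : b
\y._ : b -> b
  unify b -> b ~ Bool -> c
  unify b ~ Bool
  unify Bool ~ c
_ _ : Bool
  unify a -> Int ~ Bool -> d
  unify a ~ Bool
  unify Int ~ d
_ _ : Int
  unify Bool ~ Bool
  unify Bool ~ Bool
  unify Bool ~ Bool
  unify Bool ~ Bool
  unify Int ~ Int
  unify Int ~ Int
  unify Int ~ Int
  unify Int ~ Int
  unify Int ~ Int
  unify Int ~ Int
  unify Bool ~ Bool
let u : Bool
  unify Bool ~ Bool
  unify Int ~ Int
  unify Int ~ Int
  unify Int ~ Int
  unify Int ~ Int
  unify Int ~ Int
  unify Int ~ Int
  unify Int ~ Int
let z : Int
\w._ : e -> Bool
let v : forall. e -> Bool
  unify Bool ~ Bool
  unify Bool ~ Bool
  unify Bool ~ Bool
  unify Bool ~ Bool
  unify Bool ~ Bool
  unify Bool ~ Bool
  unify Bool ~ Bool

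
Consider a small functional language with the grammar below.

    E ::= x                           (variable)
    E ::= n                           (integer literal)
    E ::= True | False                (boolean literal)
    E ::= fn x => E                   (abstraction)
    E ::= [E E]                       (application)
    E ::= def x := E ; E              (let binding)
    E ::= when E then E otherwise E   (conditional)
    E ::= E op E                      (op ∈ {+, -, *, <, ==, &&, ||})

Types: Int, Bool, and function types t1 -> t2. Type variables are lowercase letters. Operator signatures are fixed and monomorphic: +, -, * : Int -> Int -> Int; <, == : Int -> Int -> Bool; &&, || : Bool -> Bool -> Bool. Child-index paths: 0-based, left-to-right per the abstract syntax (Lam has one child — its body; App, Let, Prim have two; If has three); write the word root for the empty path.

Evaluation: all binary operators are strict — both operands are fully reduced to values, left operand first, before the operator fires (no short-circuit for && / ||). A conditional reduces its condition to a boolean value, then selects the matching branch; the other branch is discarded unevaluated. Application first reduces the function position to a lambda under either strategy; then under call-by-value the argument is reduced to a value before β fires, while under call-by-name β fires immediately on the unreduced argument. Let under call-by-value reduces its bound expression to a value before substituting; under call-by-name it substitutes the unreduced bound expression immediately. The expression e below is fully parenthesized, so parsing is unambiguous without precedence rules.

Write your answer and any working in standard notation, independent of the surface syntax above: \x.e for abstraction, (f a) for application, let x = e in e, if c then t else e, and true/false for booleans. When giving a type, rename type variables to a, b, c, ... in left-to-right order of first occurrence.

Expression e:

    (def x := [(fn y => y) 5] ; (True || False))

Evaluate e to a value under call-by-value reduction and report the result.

Answer: true

Working:
step 0: (let x = ((\y.y) 5) in (true || false))
step 1: [beta@0] (let x = 5 in (true || false))
step 2: [let@root] (true || false)
step 3: [delta@root] true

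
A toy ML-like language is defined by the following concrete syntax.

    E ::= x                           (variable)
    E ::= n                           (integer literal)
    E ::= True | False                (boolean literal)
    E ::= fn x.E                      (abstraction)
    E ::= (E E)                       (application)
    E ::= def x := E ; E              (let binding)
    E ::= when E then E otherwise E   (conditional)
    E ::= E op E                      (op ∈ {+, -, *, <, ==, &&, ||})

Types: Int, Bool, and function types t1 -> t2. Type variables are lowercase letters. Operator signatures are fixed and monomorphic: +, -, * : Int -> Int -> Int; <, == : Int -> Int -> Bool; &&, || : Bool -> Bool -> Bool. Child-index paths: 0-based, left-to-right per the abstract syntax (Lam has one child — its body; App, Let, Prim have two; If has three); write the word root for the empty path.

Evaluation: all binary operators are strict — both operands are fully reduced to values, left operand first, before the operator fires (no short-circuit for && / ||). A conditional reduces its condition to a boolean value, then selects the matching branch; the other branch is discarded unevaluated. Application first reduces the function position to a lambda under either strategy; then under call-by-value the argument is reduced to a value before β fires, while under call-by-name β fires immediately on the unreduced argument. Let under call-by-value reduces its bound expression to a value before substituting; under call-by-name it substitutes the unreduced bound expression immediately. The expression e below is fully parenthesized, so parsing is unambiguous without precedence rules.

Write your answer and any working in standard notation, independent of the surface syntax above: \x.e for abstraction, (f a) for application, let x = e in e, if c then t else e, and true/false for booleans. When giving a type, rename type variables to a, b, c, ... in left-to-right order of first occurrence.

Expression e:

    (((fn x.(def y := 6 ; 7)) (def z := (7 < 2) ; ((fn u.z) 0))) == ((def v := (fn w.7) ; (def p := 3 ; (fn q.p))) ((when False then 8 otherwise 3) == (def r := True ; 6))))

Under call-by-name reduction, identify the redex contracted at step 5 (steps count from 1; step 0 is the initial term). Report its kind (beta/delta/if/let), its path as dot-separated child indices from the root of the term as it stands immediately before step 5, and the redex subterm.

Derivation:
step 0: (((\x.(let y = 6 in 7)) (let z = (7 < 2) in ((\u.z) 0))) == ((let v = (\w.7) in (let p = 3 in (\q.p))) ((if false then 8 else 3) == (let r = true in 6))))
step 1: [beta@0] ((let y = 6 in 7) == ((let v = (\w.7) in (let p = 3 in (\q.p))) ((if false then 8 else 3) == (let r = true in 6))))
step 2: [let@0] (7 == ((let v = (\w.7) in (let p = 3 in (\q.p))) ((if false then 8 else 3) == (let r = true in 6))))
step 3: [let@1.0] (7 == ((let p = 3 in (\q.p)) ((if false then 8 else 3) == (let r = true in 6))))
step 4: [let@1.0] (7 == ((\q.3) ((if false then 8 else 3) == (let r = true in 6))))
step 5: [beta@1] (7 == 3)

Answer: beta at 1 : ((\q.3) ((if false then 8 else 3) == (let r = true in 6)))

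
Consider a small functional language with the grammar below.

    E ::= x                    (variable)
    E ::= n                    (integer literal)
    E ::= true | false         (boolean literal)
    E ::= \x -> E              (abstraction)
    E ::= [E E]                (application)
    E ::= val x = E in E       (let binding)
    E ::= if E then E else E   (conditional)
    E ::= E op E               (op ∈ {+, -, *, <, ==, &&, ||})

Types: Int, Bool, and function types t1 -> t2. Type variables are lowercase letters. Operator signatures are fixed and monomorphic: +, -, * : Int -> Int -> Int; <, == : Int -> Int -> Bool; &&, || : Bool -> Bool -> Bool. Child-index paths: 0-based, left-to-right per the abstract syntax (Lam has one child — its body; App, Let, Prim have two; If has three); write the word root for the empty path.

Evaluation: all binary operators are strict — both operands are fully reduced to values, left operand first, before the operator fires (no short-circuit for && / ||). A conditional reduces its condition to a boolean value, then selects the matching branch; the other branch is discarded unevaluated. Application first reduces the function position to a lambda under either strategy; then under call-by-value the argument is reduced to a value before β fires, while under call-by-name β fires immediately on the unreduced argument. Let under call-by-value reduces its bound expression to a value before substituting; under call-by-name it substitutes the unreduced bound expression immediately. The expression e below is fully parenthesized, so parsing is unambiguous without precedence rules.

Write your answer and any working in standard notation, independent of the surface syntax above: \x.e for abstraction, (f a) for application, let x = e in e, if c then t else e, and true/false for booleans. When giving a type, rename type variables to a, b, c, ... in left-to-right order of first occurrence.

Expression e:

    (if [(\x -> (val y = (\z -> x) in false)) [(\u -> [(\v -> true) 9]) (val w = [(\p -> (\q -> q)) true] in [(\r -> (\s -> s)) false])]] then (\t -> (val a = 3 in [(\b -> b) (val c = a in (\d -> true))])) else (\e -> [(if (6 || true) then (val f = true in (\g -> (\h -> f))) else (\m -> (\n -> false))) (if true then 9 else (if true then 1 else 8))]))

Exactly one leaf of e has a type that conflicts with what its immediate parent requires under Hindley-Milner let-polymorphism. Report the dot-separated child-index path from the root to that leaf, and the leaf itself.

Answer: 2.0.0.0.0 : 6

Derivation:
x : a
\z._ : b -> a
let y : forall. b -> a
\x._ : a -> Bool
\v._ : d -> Bool
  unify d -> Bool ~ Int -> e
  unify d ~ Int
  unify Bool ~ e
_ _ : Bool
\u._ : c -> Bool
q : g
\q._ : g -> g
\p._ : f -> g -> g
  unify f -> g -> g ~ Bool -> h
  unify f ~ Bool
  unify g -> g ~ h
_ _ : g -> g
let w : forall. g -> g
s : j
\s._ : j -> j
\r._ : i -> j -> j
  unify i -> j -> j ~ Bool -> k
  unify i ~ Bool
  unify j -> j ~ k
_ _ : j -> j
  unify c -> Bool ~ (j -> j) -> l
  unify c ~ j -> j
  unify Bool ~ l
_ _ : Bool
  unify a -> Bool ~ Bool -> m
  unify a ~ Bool
  unify Bool ~ m
_ _ : Bool
  unify Bool ~ Bool
let a : Int
b : o
\b._ : o -> o
a : Int
let c : Int
\d._ : p -> Bool
  unify o -> o ~ (p -> Bool) -> q
  unify o ~ p -> Bool
  unify p -> Bool ~ q
_ _ : p -> Bool
\t._ : n -> p -> Bool
  unify Int ~ Bool
  FAIL: mismatch Int ~ Bool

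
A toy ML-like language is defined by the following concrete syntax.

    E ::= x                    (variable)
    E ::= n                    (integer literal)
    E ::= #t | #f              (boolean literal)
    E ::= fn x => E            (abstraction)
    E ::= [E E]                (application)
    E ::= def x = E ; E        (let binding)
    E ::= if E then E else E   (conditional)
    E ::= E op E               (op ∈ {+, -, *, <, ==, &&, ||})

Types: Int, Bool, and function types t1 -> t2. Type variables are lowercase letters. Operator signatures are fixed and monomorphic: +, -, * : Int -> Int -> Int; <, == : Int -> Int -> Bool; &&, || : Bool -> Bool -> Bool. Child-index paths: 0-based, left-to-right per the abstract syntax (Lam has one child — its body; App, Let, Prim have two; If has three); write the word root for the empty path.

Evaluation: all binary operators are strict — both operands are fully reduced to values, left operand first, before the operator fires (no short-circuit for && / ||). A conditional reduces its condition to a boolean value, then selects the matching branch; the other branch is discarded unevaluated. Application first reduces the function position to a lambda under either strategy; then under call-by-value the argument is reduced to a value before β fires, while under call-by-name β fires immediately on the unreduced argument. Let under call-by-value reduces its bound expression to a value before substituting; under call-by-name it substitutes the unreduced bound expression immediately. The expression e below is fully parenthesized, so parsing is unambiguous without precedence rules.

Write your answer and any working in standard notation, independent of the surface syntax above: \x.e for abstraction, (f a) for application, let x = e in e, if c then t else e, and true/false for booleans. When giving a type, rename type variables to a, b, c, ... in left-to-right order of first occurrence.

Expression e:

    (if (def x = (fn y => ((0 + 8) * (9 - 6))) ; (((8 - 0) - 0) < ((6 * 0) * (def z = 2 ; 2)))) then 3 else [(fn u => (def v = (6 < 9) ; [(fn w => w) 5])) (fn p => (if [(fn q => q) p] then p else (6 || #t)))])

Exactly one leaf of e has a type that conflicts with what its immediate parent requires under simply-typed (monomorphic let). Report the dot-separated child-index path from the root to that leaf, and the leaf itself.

Answer: 2.1.0.2.0 : 6

Working:
  unify Int ~ Int
  unify Int ~ Int
  unify Int ~ Int
  unify Int ~ Int
  unify Int ~ Int
  unify Int ~ Int
\y._ : a -> Int
let x : a -> Int
  unify Int ~ Int
  unify Int ~ Int
  unify Int ~ Int
  unify Int ~ Int
  unify Int ~ Int
  unify Int ~ Int
  unify Int ~ Int
  unify Int ~ Int
let z : Int
  unify Int ~ Int
  unify Int ~ Int
  unify Bool ~ Bool
  unify Int ~ Int
  unify Int ~ Int
let v : Bool
w : c
\w._ : c -> c
  unify c -> c ~ Int -> d
  unify c ~ Int
  unify Int ~ d
_ _ : Int
\u._ : b -> Int
q : f
\q._ : f -> f
p : e
  unify f -> f ~ e -> g
  unify f ~ e
  unify e ~ g
_ _ : g
  unify g ~ Bool
p : Bool
  unify Int ~ Bool
  FAIL: mismatch Int ~ Bool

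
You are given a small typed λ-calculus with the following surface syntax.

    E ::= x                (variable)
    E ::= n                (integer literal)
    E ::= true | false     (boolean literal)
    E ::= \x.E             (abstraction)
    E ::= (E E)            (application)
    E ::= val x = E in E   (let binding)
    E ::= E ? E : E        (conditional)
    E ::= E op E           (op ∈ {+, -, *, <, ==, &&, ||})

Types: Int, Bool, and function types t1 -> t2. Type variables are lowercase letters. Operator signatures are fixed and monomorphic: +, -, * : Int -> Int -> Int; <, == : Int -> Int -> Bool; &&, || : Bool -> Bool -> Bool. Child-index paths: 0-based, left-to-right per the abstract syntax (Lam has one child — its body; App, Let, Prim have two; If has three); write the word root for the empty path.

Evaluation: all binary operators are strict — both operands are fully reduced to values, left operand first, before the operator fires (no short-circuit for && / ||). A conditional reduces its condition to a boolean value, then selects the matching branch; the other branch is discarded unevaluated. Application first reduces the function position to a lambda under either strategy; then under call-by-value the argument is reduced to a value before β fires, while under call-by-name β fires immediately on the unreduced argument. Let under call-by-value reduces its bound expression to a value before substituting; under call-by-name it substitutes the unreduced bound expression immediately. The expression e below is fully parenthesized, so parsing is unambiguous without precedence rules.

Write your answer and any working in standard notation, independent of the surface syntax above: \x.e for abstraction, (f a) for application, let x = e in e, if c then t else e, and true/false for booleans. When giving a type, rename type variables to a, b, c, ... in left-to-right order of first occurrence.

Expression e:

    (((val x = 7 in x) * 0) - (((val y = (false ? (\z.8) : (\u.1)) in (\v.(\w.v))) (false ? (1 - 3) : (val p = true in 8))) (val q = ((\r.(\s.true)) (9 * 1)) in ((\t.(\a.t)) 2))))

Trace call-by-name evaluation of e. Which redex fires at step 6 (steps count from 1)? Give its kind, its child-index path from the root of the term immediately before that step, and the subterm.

Trace:
step 0: (((let x = 7 in x) * 0) - (((let y = (if false then (\z.8) else (\u.1)) in (\v.(\w.v))) (if false then (1 - 3) else (let p = true in 8))) (let q = ((\r.(\s.true)) (9 * 1)) in ((\t.(\a.t)) 2))))
step 1: [let@0.0] ((7 * 0) - (((let y = (if false then (\z.8) else (\u.1)) in (\v.(\w.v))) (if false then (1 - 3) else (let p = true in 8))) (let q = ((\r.(\s.true)) (9 * 1)) in ((\t.(\a.t)) 2))))
step 2: [delta@0] (0 - (((let y = (if false then (\z.8) else (\u.1)) in (\v.(\w.v))) (if false then (1 - 3) else (let p = true in 8))) (let q = ((\r.(\s.true)) (9 * 1)) in ((\t.(\a.t)) 2))))
step 3: [let@1.0.0] (0 - (((\v.(\w.v)) (if false then (1 - 3) else (let p = true in 8))) (let q = ((\r.(\s.true)) (9 * 1)) in ((\t.(\a.t)) 2))))
step 4: [beta@1.0] (0 - ((\w.(if false then (1 - 3) else (let p = true in 8))) (let q = ((\r.(\s.true)) (9 * 1)) in ((\t.(\a.t)) 2))))
step 5: [beta@1] (0 - (if false then (1 - 3) else (let p = true in 8)))
step 6: [if@1] (0 - (let p = true in 8))

Answer: if at 1 : (if false then (1 - 3) else (let p = true in 8))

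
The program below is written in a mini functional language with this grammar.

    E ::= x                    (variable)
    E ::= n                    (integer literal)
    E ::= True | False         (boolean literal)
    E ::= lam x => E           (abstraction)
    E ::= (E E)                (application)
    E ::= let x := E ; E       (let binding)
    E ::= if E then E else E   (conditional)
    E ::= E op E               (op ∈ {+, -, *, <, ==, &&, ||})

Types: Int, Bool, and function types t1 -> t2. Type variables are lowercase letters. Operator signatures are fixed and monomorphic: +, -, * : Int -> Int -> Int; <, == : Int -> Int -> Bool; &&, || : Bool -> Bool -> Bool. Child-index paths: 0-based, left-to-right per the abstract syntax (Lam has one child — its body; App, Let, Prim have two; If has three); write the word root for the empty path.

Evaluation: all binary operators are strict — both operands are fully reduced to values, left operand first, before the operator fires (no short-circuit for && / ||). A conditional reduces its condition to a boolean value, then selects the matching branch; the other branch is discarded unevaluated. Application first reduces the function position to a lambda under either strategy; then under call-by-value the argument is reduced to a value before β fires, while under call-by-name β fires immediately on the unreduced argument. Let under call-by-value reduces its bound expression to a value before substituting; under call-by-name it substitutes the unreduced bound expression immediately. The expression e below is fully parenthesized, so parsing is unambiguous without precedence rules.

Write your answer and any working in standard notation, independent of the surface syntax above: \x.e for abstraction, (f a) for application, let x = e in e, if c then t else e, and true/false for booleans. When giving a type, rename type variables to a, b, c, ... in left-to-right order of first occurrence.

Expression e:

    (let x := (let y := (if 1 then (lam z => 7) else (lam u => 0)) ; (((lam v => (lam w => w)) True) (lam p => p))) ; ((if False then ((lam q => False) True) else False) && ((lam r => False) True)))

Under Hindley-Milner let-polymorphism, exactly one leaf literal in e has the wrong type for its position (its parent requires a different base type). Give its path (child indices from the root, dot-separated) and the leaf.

Derivation:
  unify Int ~ Bool
  FAIL: mismatch Int ~ Bool

Answer: 0.0.0 : 1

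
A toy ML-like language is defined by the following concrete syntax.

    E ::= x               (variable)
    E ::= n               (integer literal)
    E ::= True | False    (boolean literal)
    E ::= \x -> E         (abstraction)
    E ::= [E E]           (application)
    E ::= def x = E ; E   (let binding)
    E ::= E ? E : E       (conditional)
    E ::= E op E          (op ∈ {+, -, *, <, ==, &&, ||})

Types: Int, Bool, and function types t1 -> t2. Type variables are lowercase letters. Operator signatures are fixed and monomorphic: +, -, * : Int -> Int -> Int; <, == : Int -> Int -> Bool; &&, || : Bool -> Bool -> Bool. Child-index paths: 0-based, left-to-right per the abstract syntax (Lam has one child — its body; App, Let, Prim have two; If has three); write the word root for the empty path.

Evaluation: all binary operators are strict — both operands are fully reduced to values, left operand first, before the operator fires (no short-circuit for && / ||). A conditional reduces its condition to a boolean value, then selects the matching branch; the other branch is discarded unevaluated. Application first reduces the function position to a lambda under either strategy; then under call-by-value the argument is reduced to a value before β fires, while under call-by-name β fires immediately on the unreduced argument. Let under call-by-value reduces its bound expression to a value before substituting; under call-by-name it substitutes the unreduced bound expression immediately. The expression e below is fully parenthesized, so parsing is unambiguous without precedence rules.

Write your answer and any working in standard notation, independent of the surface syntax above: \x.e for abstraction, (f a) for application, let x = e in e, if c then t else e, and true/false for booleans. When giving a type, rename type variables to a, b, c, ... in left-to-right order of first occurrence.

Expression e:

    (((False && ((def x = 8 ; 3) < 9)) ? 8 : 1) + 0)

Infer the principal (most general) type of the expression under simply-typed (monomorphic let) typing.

Derivation:
  unify Bool ~ Bool
let x : Int
  unify Int ~ Int
  unify Int ~ Int
  unify Bool ~ Bool
  unify Bool ~ Bool
  unify Int ~ Int
  unify Int ~ Int
  unify Int ~ Int

Answer: Int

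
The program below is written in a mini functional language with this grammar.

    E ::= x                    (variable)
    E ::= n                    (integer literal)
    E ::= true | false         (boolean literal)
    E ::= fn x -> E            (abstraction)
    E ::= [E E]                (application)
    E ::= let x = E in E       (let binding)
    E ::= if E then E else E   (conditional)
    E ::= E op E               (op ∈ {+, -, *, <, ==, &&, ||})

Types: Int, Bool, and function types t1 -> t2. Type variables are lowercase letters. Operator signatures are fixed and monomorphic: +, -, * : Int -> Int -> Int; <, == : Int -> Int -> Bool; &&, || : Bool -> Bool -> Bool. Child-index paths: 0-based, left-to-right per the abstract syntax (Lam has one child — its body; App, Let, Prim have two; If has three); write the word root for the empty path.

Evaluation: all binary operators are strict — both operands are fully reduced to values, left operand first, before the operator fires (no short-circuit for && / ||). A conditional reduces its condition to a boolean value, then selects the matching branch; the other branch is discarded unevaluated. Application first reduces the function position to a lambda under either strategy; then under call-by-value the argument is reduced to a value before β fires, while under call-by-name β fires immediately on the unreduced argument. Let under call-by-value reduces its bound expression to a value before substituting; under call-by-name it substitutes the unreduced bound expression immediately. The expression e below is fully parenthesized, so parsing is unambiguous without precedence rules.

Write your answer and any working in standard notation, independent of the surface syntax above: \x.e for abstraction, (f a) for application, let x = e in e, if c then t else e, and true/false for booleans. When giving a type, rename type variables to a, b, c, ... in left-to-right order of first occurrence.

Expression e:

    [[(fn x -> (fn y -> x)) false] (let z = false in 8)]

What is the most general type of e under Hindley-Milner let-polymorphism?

Answer: Bool

Derivation:
x : a
\y._ : b -> a
\x._ : a -> b -> a
  unify a -> b -> a ~ Bool -> c
  unify a ~ Bool
  unify b -> Bool ~ c
_ _ : b -> Bool
let z : Bool
  unify b -> Bool ~ Int -> d
  unify b ~ Int
  unify Bool ~ d
_ _ : Bool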